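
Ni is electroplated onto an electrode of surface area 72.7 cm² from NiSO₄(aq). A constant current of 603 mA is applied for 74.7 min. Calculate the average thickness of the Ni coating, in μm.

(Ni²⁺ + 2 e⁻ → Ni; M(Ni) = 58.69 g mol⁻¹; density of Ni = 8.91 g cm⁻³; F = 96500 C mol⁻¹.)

12.7 μm

Q = I·t = 0.6030 × 4482.0 = 2703 C; n(e⁻) = 0.02801 mol.
n(Ni) = n(e⁻)/2 = 0.01400 mol, so m = 0.01400 × 58.69 = 0.8219 g.
Volume = m/ρ = 0.8219 / 8.91 = 0.09224 cm³.
Thickness = V/A = 0.09224 / 72.7 = 0.00127 cm = 12.7 μm.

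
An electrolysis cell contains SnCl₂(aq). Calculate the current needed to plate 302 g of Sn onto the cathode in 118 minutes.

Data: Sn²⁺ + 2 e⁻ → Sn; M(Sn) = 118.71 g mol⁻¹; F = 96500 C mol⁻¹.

n(Sn) = 302 / 118.71 = 2.544 mol.
n(e⁻) = 2 × 2.544 = 5.088 mol.
Q = n(e⁻)·F = 5.088 × 96500 = 491000 C.
I = Q/t = 491000 / 7080.0 s = 69.3 A.

69.3 A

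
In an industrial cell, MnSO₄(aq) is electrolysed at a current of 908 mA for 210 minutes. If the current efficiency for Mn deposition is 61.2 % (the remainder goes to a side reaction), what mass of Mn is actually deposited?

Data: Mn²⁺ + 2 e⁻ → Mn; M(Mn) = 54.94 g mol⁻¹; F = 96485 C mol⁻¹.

Q = I·t = 0.9080 × 12600 = 11440 C.
n(e⁻) = 11440/96485 = 0.1186 mol; theoretically n(Mn) = 0.1186/2 = 0.05929 mol, m_theo = 3.257 g.
At 61.2 % efficiency, m_actual = 0.612 × 3.257 = 1.99 g.

1.99 g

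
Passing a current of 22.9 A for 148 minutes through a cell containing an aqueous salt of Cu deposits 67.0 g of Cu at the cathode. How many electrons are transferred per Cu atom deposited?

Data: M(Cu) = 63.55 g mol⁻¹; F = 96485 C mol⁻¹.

2

Q = I·t = 22.90 A × 8880.0 s = 203400 C, so n(e⁻) = 203400/96485 = 2.108 mol.
n(Cu) deposited = 67.0 / 63.55 = 1.054 mol.
Electrons per atom = n(e⁻)/n(Cu) = 2.108 / 1.054 = 2.00 ≈ 2, so the ion is Cu²⁺.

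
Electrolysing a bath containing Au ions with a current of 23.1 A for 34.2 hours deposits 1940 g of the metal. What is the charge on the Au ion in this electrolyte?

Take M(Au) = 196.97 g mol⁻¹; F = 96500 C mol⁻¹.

+3

Q = I·t = 23.10 A × 123120 s = 2844000 C, so n(e⁻) = 2844000/96500 = 29.47 mol.
n(Au) deposited = 1940 / 196.97 = 9.849 mol.
Electrons per atom = n(e⁻)/n(Au) = 29.47 / 9.849 = 2.99 ≈ 3, so the ion is Au³⁺.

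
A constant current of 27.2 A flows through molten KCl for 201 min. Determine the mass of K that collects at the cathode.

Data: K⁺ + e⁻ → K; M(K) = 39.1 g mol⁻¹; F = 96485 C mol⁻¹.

133 g

Q = I·t = 27.20 A × 12060 s = 328000 C.
n(e⁻) = Q/F = 328000 / 96485 = 3.400 mol.
K⁺ + e⁻ → K, so n(K) = n(e⁻)/1 = 3.400 mol.
m = n·M = 3.400 × 39.1 = 133 g.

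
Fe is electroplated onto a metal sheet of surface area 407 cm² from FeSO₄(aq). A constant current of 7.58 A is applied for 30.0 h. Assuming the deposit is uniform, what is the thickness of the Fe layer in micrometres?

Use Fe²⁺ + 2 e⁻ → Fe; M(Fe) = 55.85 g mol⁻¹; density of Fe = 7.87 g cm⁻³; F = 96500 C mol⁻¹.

Q = I·t = 7.580 × 108000 = 818600 C; n(e⁻) = 8.483 mol.
n(Fe) = n(e⁻)/2 = 4.242 mol, so m = 4.242 × 55.85 = 236.9 g.
Volume = m/ρ = 236.9 / 7.87 = 30.10 cm³.
Thickness = V/A = 30.10 / 407 = 0.0740 cm = 740 μm.

740 μm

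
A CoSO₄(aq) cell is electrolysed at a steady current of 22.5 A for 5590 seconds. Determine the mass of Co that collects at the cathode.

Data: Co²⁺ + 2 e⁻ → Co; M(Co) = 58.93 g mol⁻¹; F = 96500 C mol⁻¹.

Q = I·t = 22.50 A × 5590.0 s = 125800 C.
n(e⁻) = Q/F = 125800 / 96500 = 1.303 mol.
Co²⁺ + 2 e⁻ → Co, so n(Co) = n(e⁻)/2 = 0.6517 mol.
m = n·M = 0.6517 × 58.93 = 38.4 g.

38.4 g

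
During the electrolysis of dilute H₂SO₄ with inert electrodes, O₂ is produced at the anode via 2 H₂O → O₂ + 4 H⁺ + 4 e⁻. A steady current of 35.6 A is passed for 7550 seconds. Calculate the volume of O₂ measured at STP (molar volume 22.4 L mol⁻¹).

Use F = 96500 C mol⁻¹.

15.6 L

Q = I·t = 35.60 A × 7550.0 s = 268800 C.
n(e⁻) = Q/F = 268800 / 96500 = 2.785 mol.
4 electrons are transferred per O₂ molecule, so n(O₂) = 2.785 / 4 = 0.6963 mol.
V = n × V_m = 0.6963 × 22.4 = 15.6 L.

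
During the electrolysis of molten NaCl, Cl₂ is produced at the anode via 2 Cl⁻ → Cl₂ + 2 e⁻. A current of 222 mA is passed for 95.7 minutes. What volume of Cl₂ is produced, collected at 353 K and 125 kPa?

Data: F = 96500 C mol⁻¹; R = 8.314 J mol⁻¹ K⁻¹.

0.155 L

Q = I·t = 0.2220 A × 5742.0 s = 1275 C.
n(e⁻) = Q/F = 1275 / 96500 = 0.01321 mol.
2 electrons are transferred per Cl₂ molecule, so n(Cl₂) = 0.01321 / 2 = 0.006605 mol.
V = nRT/P = (0.006605 × 8.314 × 353) / (125 × 10³ Pa) = 1.55 × 10⁻⁴ m³ = 0.155 L.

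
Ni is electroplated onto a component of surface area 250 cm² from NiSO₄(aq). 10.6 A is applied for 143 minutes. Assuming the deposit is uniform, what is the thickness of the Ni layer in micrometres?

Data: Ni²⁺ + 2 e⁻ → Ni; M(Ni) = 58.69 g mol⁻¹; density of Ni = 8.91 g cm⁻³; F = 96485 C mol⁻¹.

124 μm

Q = I·t = 10.60 × 8580.0 = 90950 C; n(e⁻) = 0.9426 mol.
n(Ni) = n(e⁻)/2 = 0.4713 mol, so m = 0.4713 × 58.69 = 27.66 g.
Volume = m/ρ = 27.66 / 8.91 = 3.104 cm³.
Thickness = V/A = 3.104 / 250 = 0.0124 cm = 124 μm.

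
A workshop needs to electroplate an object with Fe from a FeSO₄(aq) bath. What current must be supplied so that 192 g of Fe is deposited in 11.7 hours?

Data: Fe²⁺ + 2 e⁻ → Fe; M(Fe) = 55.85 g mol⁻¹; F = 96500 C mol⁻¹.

n(Fe) = 192 / 55.85 = 3.438 mol.
n(e⁻) = 2 × 3.438 = 6.876 mol.
Q = n(e⁻)·F = 6.876 × 96500 = 663500 C.
I = Q/t = 663500 / 42120 s = 15.8 A.

15.8 A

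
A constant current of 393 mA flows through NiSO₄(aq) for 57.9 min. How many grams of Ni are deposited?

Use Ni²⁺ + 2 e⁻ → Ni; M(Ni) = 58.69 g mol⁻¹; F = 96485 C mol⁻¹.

0.415 g

Q = I·t = 0.3930 A × 3474.0 s = 1365 C.
n(e⁻) = Q/F = 1365 / 96485 = 0.01415 mol.
Ni²⁺ + 2 e⁻ → Ni, so n(Ni) = n(e⁻)/2 = 0.007075 mol.
m = n·M = 0.007075 × 58.69 = 0.415 g.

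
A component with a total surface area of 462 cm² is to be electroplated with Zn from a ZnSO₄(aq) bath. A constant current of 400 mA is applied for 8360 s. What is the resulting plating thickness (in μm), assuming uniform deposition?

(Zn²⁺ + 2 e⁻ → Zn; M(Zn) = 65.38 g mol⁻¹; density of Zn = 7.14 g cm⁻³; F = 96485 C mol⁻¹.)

3.43 μm

Q = I·t = 0.4000 × 8360.0 = 3344 C; n(e⁻) = 0.03466 mol.
n(Zn) = n(e⁻)/2 = 0.01733 mol, so m = 0.01733 × 65.38 = 1.133 g.
Volume = m/ρ = 1.133 / 7.14 = 0.1587 cm³.
Thickness = V/A = 0.1587 / 462 = 3.43 × 10⁻⁴ cm = 3.43 μm.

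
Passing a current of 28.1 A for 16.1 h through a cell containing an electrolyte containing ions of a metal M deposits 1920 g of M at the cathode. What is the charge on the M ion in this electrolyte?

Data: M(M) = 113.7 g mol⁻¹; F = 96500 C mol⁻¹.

+1

Q = I·t = 28.10 A × 57960 s = 1629000 C, so n(e⁻) = 1629000/96500 = 16.88 mol.
n(M) deposited = 1920 / 113.7 = 16.89 mol.
Electrons per atom = n(e⁻)/n(M) = 16.88 / 16.89 = 0.999 ≈ 1, so the ion is M⁺.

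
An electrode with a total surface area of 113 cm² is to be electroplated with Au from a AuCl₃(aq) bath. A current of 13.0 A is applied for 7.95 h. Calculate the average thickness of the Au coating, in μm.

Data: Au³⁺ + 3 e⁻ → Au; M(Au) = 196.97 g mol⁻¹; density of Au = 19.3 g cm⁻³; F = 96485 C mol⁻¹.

Q = I·t = 13.00 × 28620 = 372100 C; n(e⁻) = 3.856 mol.
n(Au) = n(e⁻)/3 = 1.285 mol, so m = 1.285 × 196.97 = 253.2 g.
Volume = m/ρ = 253.2 / 19.3 = 13.12 cm³.
Thickness = V/A = 13.12 / 113 = 0.116 cm = 1160 μm.

1160 μm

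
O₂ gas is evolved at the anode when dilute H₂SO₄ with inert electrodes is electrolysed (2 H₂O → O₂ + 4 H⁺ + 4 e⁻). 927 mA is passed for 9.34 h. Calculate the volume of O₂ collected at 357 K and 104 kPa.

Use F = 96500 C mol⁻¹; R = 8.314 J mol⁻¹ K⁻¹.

2.30 L

Q = I·t = 0.9270 A × 33624 s = 31170 C.
n(e⁻) = Q/F = 31170 / 96500 = 0.3230 mol.
4 electrons are transferred per O₂ molecule, so n(O₂) = 0.3230 / 4 = 0.08075 mol.
V = nRT/P = (0.08075 × 8.314 × 357) / (104 × 10³ Pa) = 0.00230 m³ = 2.30 L.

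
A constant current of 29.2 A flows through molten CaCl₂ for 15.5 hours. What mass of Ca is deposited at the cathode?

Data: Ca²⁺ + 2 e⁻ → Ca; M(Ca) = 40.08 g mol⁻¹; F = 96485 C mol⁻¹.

338 g

Q = I·t = 29.20 A × 55800 s = 1629000 C.
n(e⁻) = Q/F = 1629000 / 96485 = 16.89 mol.
Ca²⁺ + 2 e⁻ → Ca, so n(Ca) = n(e⁻)/2 = 8.444 mol.
m = n·M = 8.444 × 40.08 = 338 g.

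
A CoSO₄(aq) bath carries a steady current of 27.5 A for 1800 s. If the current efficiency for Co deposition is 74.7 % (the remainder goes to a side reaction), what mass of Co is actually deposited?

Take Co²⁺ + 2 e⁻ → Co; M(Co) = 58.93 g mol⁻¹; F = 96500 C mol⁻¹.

11.3 g

Q = I·t = 27.50 × 1800.0 = 49500 C.
n(e⁻) = 49500/96500 = 0.5130 mol; theoretically n(Co) = 0.5130/2 = 0.2565 mol, m_theo = 15.11 g.
At 74.7 % efficiency, m_actual = 0.747 × 15.11 = 11.3 g.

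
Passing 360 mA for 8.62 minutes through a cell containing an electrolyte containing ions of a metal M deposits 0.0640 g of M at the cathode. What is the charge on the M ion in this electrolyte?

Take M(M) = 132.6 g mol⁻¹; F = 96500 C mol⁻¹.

+4

Q = I·t = 0.3600 A × 517.20 s = 186.2 C, so n(e⁻) = 186.2/96500 = 0.001929 mol.
n(M) deposited = 0.0640 / 132.6 = 0.0004827 mol.
Electrons per atom = n(e⁻)/n(M) = 0.001929 / 0.0004827 = 4.00 ≈ 4, so the ion is M⁴⁺.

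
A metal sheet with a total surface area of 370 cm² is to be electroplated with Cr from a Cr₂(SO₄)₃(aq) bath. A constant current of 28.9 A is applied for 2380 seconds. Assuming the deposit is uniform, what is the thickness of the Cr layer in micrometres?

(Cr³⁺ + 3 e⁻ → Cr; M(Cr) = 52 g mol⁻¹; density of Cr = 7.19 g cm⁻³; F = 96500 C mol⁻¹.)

46.4 μm

Q = I·t = 28.90 × 2380.0 = 68780 C; n(e⁻) = 0.7128 mol.
n(Cr) = n(e⁻)/3 = 0.2376 mol, so m = 0.2376 × 52 = 12.35 g.
Volume = m/ρ = 12.35 / 7.19 = 1.718 cm³.
Thickness = V/A = 1.718 / 370 = 0.00464 cm = 46.4 μm.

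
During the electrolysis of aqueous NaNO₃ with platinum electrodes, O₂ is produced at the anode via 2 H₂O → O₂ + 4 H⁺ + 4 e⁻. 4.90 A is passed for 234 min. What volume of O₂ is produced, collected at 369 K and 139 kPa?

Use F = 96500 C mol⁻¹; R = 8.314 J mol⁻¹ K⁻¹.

Q = I·t = 4.900 A × 14040 s = 68800 C.
n(e⁻) = Q/F = 68800 / 96500 = 0.7129 mol.
4 electrons are transferred per O₂ molecule, so n(O₂) = 0.7129 / 4 = 0.1782 mol.
V = nRT/P = (0.1782 × 8.314 × 369) / (139 × 10³ Pa) = 0.00393 m³ = 3.93 L.

3.93 L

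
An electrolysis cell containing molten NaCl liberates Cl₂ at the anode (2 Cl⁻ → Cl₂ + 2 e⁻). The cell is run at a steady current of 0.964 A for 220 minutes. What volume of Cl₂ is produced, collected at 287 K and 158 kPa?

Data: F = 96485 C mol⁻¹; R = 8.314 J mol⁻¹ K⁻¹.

0.996 L

Q = I·t = 0.9640 A × 13200 s = 12720 C.
n(e⁻) = Q/F = 12720 / 96485 = 0.1319 mol.
2 electrons are transferred per Cl₂ molecule, so n(Cl₂) = 0.1319 / 2 = 0.06594 mol.
V = nRT/P = (0.06594 × 8.314 × 287) / (158 × 10³ Pa) = 9.96 × 10⁻⁴ m³ = 0.996 L.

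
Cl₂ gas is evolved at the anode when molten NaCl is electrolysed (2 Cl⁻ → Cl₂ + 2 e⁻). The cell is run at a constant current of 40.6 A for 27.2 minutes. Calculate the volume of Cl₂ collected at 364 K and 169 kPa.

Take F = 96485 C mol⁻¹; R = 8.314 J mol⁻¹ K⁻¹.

6.15 L

Q = I·t = 40.60 A × 1632.0 s = 66260 C.
n(e⁻) = Q/F = 66260 / 96485 = 0.6867 mol.
2 electrons are transferred per Cl₂ molecule, so n(Cl₂) = 0.6867 / 2 = 0.3434 mol.
V = nRT/P = (0.3434 × 8.314 × 364) / (169 × 10³ Pa) = 0.00615 m³ = 6.15 L.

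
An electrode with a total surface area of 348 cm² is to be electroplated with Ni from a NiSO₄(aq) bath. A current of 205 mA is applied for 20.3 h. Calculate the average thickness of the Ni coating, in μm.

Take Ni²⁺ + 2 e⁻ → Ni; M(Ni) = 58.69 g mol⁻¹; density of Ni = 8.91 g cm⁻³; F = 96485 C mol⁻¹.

Q = I·t = 0.2050 × 73080 = 14980 C; n(e⁻) = 0.1553 mol.
n(Ni) = n(e⁻)/2 = 0.07764 mol, so m = 0.07764 × 58.69 = 4.556 g.
Volume = m/ρ = 4.556 / 8.91 = 0.5114 cm³.
Thickness = V/A = 0.5114 / 348 = 0.00147 cm = 14.7 μm.

14.7 μm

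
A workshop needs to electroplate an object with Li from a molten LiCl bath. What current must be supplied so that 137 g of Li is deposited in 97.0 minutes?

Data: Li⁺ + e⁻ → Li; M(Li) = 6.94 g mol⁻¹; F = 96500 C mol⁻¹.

n(Li) = 137 / 6.94 = 19.74 mol.
n(e⁻) = 1 × 19.74 = 19.74 mol.
Q = n(e⁻)·F = 19.74 × 96500 = 1905000 C.
I = Q/t = 1905000 / 5820.0 s = 327 A.

327 A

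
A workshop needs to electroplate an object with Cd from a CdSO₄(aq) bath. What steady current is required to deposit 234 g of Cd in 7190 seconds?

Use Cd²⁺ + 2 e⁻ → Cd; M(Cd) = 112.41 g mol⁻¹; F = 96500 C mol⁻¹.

n(Cd) = 234 / 112.41 = 2.082 mol.
n(e⁻) = 2 × 2.082 = 4.163 mol.
Q = n(e⁻)·F = 4.163 × 96500 = 401800 C.
I = Q/t = 401800 / 7190.0 s = 55.9 A.

55.9 A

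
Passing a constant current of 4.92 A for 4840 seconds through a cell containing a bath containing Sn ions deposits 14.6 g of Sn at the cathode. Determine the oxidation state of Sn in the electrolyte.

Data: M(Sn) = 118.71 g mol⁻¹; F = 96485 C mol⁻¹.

+2

Q = I·t = 4.920 A × 4840.0 s = 23810 C, so n(e⁻) = 23810/96485 = 0.2468 mol.
n(Sn) deposited = 14.6 / 118.71 = 0.1230 mol.
Electrons per atom = n(e⁻)/n(Sn) = 0.2468 / 0.1230 = 2.01 ≈ 2, so the ion is Sn²⁺.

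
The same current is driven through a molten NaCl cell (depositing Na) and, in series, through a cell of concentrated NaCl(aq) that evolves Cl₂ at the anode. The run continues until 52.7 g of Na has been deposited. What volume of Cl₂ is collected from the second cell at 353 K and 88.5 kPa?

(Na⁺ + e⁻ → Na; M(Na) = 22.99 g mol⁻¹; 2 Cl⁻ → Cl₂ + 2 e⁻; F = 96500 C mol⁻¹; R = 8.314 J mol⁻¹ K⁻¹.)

n(Na) = 52.7 / 22.99 = 2.292 mol, so n(e⁻) = 1 × 2.292 = 2.292 mol.
The cells are in series, so the same 2.292 mol of electrons passes through the second cell.
2 Cl⁻ → Cl₂ + 2 e⁻ — 2 mol e⁻ per mol Cl₂, so n(Cl₂) = 2.292/2 = 1.146 mol.
V = nRT/P = (1.146 × 8.314 × 353) / (88.5 × 10³) = 0.0380 m³ = 38.0 L.

38.0 L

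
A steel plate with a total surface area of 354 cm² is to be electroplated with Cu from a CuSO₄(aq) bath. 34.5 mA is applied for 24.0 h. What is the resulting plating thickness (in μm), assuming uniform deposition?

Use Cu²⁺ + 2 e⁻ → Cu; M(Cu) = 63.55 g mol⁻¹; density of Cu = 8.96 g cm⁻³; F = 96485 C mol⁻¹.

Q = I·t = 0.03450 × 86400 = 2981 C; n(e⁻) = 0.03089 mol.
n(Cu) = n(e⁻)/2 = 0.01545 mol, so m = 0.01545 × 63.55 = 0.9817 g.
Volume = m/ρ = 0.9817 / 8.96 = 0.1096 cm³.
Thickness = V/A = 0.1096 / 354 = 3.09 × 10⁻⁴ cm = 3.09 μm.

3.09 μm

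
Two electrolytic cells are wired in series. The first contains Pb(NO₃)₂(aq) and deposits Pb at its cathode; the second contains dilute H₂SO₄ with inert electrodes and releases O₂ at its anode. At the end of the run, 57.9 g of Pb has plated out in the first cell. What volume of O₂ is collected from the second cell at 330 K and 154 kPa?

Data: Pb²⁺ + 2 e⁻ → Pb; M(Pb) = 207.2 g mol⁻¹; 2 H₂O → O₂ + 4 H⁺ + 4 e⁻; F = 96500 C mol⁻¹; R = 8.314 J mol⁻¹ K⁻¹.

2.49 L

n(Pb) = 57.9 / 207.2 = 0.2794 mol, so n(e⁻) = 2 × 0.2794 = 0.5589 mol.
The cells are in series, so the same 0.5589 mol of electrons passes through the second cell.
2 H₂O → O₂ + 4 H⁺ + 4 e⁻ — 4 mol e⁻ per mol O₂, so n(O₂) = 0.5589/4 = 0.1397 mol.
V = nRT/P = (0.1397 × 8.314 × 330) / (154 × 10³) = 0.00249 m³ = 2.49 L.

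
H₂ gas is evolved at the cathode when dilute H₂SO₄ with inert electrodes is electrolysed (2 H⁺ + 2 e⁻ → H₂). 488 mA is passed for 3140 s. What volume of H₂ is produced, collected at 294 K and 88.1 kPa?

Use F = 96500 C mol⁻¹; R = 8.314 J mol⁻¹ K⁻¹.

Q = I·t = 0.4880 A × 3140.0 s = 1532 C.
n(e⁻) = Q/F = 1532 / 96500 = 0.01588 mol.
2 electrons are transferred per H₂ molecule, so n(H₂) = 0.01588 / 2 = 0.007939 mol.
V = nRT/P = (0.007939 × 8.314 × 294) / (88.1 × 10³ Pa) = 2.20 × 10⁻⁴ m³ = 0.220 L.

0.220 L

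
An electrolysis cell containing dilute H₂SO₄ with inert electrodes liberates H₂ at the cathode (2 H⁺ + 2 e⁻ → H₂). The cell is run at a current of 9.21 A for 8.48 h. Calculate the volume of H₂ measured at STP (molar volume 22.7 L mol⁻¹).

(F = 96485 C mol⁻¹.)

Q = I·t = 9.210 A × 30528 s = 281200 C.
n(e⁻) = Q/F = 281200 / 96485 = 2.914 mol.
2 electrons are transferred per H₂ molecule, so n(H₂) = 2.914 / 2 = 1.457 mol.
V = n × V_m = 1.457 × 22.7 = 33.1 L.

33.1 L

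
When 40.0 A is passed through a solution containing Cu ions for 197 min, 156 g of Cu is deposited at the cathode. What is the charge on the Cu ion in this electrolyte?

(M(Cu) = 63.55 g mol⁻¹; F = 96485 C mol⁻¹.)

+2

Q = I·t = 40.00 A × 11820 s = 472800 C, so n(e⁻) = 472800/96485 = 4.900 mol.
n(Cu) deposited = 156 / 63.55 = 2.455 mol.
Electrons per atom = n(e⁻)/n(Cu) = 4.900 / 2.455 = 2.00 ≈ 2, so the ion is Cu²⁺.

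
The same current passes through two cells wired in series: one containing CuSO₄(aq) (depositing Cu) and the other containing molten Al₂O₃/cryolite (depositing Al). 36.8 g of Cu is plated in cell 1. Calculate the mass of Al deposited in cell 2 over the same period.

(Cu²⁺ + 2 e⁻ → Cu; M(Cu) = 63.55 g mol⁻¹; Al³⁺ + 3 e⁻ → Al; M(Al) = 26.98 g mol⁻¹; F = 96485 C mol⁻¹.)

10.4 g

n(Cu) = 36.8 / 63.55 = 0.5791 mol.
Since Cu²⁺ + 2 e⁻ → Cu, n(e⁻) passed = 2 × 0.5791 = 1.158 mol.
Cells in series carry the same charge, so the same 1.158 mol of electrons passes through cell 2.
Al³⁺ + 3 e⁻ → Al, so n(Al) = 1.158 / 3 = 0.3860 mol.
m(Al) = 0.3860 × 26.98 = 10.4 g.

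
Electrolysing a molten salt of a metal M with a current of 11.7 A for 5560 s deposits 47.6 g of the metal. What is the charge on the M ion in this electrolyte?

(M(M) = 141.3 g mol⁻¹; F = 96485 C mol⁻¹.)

Q = I·t = 11.70 A × 5560.0 s = 65050 C, so n(e⁻) = 65050/96485 = 0.6742 mol.
n(M) deposited = 47.6 / 141.3 = 0.3369 mol.
Electrons per atom = n(e⁻)/n(M) = 0.6742 / 0.3369 = 2.00 ≈ 2, so the ion is M²⁺.

+2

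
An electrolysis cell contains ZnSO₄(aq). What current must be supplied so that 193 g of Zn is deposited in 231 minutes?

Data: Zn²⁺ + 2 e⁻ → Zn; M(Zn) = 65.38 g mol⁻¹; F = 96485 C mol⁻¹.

41.1 A

n(Zn) = 193 / 65.38 = 2.952 mol.
n(e⁻) = 2 × 2.952 = 5.904 mol.
Q = n(e⁻)·F = 5.904 × 96485 = 569600 C.
I = Q/t = 569600 / 13860 s = 41.1 A.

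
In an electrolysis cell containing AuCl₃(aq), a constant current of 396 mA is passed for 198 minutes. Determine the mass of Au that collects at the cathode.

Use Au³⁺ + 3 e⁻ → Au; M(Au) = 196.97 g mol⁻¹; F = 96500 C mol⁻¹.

3.20 g

Q = I·t = 0.3960 A × 11880 s = 4704 C.
n(e⁻) = Q/F = 4704 / 96500 = 0.04875 mol.
Au³⁺ + 3 e⁻ → Au, so n(Au) = n(e⁻)/3 = 0.01625 mol.
m = n·M = 0.01625 × 196.97 = 3.20 g.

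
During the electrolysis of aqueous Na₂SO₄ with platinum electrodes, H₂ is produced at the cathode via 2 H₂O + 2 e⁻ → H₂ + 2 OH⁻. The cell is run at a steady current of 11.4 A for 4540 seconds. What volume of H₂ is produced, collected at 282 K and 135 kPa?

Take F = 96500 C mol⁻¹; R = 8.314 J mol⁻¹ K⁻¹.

4.66 L

Q = I·t = 11.40 A × 4540.0 s = 51760 C.
n(e⁻) = Q/F = 51760 / 96500 = 0.5363 mol.
2 electrons are transferred per H₂ molecule, so n(H₂) = 0.5363 / 2 = 0.2682 mol.
V = nRT/P = (0.2682 × 8.314 × 282) / (135 × 10³ Pa) = 0.00466 m³ = 4.66 L.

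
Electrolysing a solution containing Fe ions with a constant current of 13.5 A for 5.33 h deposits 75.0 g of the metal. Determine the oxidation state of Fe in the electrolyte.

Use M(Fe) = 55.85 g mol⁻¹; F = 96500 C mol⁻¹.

Q = I·t = 13.50 A × 19188 s = 259000 C, so n(e⁻) = 259000/96500 = 2.684 mol.
n(Fe) deposited = 75.0 / 55.85 = 1.343 mol.
Electrons per atom = n(e⁻)/n(Fe) = 2.684 / 1.343 = 2.00 ≈ 2, so the ion is Fe²⁺.

+2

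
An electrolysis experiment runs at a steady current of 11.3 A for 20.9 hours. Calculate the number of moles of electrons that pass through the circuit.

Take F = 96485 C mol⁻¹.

8.81 mol

Q = I·t = 11.30 A × 75240 s = 850200 C.
n(e⁻) = Q/F = 850200 / 96485 = 8.81 mol.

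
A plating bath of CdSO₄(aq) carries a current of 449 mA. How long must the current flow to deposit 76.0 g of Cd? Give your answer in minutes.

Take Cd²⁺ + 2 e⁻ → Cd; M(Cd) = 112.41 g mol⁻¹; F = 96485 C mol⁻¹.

n(Cd) = m/M = 76.0 / 112.41 = 0.6761 mol.
Each Cd atom requires 2 electrons, so n(e⁻) = 2 × 0.6761 = 1.352 mol.
Q = n(e⁻)·F = 1.352 × 96485 = 130500 C.
t = Q/I = 130500 / 0.4490 A = 290600 s = 4840 min.

4840 min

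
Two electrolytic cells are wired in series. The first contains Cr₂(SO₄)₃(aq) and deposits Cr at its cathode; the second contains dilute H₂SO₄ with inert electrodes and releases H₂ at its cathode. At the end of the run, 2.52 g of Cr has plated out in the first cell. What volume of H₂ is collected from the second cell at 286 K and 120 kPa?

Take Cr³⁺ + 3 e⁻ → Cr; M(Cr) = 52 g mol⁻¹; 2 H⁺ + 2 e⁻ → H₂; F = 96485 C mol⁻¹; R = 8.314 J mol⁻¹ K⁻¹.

1.44 L

n(Cr) = 2.52 / 52 = 0.04846 mol, so n(e⁻) = 3 × 0.04846 = 0.1454 mol.
The cells are in series, so the same 0.1454 mol of electrons passes through the second cell.
2 H⁺ + 2 e⁻ → H₂ — 2 mol e⁻ per mol H₂, so n(H₂) = 0.1454/2 = 0.07269 mol.
V = nRT/P = (0.07269 × 8.314 × 286) / (120 × 10³) = 0.00144 m³ = 1.44 L.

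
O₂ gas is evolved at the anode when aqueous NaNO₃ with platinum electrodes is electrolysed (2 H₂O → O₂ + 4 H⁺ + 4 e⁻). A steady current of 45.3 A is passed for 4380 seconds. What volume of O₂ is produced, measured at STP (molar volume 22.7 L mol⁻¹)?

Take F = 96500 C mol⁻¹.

11.7 L

Q = I·t = 45.30 A × 4380.0 s = 198400 C.
n(e⁻) = Q/F = 198400 / 96500 = 2.056 mol.
4 electrons are transferred per O₂ molecule, so n(O₂) = 2.056 / 4 = 0.5140 mol.
V = n × V_m = 0.5140 × 22.7 = 11.7 L.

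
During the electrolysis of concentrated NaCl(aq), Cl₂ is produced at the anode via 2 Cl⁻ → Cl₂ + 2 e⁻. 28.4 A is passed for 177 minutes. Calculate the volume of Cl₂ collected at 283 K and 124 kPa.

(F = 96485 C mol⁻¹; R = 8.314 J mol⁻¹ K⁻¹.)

29.7 L

Q = I·t = 28.40 A × 10620 s = 301600 C.
n(e⁻) = Q/F = 301600 / 96485 = 3.126 mol.
2 electrons are transferred per Cl₂ molecule, so n(Cl₂) = 3.126 / 2 = 1.563 mol.
V = nRT/P = (1.563 × 8.314 × 283) / (124 × 10³ Pa) = 0.0297 m³ = 29.7 L.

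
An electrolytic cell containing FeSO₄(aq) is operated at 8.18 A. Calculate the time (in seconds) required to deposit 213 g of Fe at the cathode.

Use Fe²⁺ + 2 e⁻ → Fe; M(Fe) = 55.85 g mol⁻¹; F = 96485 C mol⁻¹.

90000 s

n(Fe) = m/M = 213 / 55.85 = 3.814 mol.
Each Fe atom requires 2 electrons, so n(e⁻) = 2 × 3.814 = 7.628 mol.
Q = n(e⁻)·F = 7.628 × 96485 = 735900 C.
t = Q/I = 735900 / 8.180 A = 89970 s.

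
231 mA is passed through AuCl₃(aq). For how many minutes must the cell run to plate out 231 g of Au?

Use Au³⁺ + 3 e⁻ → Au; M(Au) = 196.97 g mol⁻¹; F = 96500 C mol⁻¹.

n(Au) = m/M = 231 / 196.97 = 1.173 mol.
Each Au atom requires 3 electrons, so n(e⁻) = 3 × 1.173 = 3.518 mol.
Q = n(e⁻)·F = 3.518 × 96500 = 339500 C.
t = Q/I = 339500 / 0.2310 A = 1470000 s = 24500 min.

24500 min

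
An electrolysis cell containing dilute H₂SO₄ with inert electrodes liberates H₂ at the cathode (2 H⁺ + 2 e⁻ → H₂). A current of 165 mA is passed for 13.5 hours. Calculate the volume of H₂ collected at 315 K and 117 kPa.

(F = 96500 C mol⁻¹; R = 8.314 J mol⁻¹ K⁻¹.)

Q = I·t = 0.1650 A × 48600 s = 8019 C.
n(e⁻) = Q/F = 8019 / 96500 = 0.08310 mol.
2 electrons are transferred per H₂ molecule, so n(H₂) = 0.08310 / 2 = 0.04155 mol.
V = nRT/P = (0.04155 × 8.314 × 315) / (117 × 10³ Pa) = 9.30 × 10⁻⁴ m³ = 0.930 L.

0.930 L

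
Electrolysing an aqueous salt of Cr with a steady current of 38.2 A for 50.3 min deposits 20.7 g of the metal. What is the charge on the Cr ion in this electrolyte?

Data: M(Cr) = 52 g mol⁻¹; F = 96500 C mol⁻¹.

Q = I·t = 38.20 A × 3018.0 s = 115300 C, so n(e⁻) = 115300/96500 = 1.195 mol.
n(Cr) deposited = 20.7 / 52 = 0.3981 mol.
Electrons per atom = n(e⁻)/n(Cr) = 1.195 / 0.3981 = 3.00 ≈ 3, so the ion is Cr³⁺.

+3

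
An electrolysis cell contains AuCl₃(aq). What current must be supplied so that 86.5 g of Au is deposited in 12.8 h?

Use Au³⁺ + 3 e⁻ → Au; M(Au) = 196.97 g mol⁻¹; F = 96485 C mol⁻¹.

n(Au) = 86.5 / 196.97 = 0.4392 mol.
n(e⁻) = 3 × 0.4392 = 1.317 mol.
Q = n(e⁻)·F = 1.317 × 96485 = 127100 C.
I = Q/t = 127100 / 46080 s = 2.76 A.

2.76 A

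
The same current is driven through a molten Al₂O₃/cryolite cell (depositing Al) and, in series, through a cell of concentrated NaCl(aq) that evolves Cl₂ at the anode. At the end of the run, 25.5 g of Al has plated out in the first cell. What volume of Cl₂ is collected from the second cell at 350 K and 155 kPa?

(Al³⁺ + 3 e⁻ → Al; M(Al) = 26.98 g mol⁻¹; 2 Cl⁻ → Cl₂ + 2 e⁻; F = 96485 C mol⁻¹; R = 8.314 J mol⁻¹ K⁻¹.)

26.6 L

n(Al) = 25.5 / 26.98 = 0.9451 mol, so n(e⁻) = 3 × 0.9451 = 2.835 mol.
The cells are in series, so the same 2.835 mol of electrons passes through the second cell.
2 Cl⁻ → Cl₂ + 2 e⁻ — 2 mol e⁻ per mol Cl₂, so n(Cl₂) = 2.835/2 = 1.418 mol.
V = nRT/P = (1.418 × 8.314 × 350) / (155 × 10³) = 0.0266 m³ = 26.6 L.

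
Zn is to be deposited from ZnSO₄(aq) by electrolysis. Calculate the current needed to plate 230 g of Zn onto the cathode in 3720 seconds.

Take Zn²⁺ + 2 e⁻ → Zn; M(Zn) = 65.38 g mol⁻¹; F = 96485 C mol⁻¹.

182 A

n(Zn) = 230 / 65.38 = 3.518 mol.
n(e⁻) = 2 × 3.518 = 7.036 mol.
Q = n(e⁻)·F = 7.036 × 96485 = 678800 C.
I = Q/t = 678800 / 3720.0 s = 182 A.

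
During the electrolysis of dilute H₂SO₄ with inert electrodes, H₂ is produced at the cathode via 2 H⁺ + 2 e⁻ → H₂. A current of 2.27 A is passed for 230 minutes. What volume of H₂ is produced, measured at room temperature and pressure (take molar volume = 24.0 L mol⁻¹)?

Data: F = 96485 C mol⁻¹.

Q = I·t = 2.270 A × 13800 s = 31330 C.
n(e⁻) = Q/F = 31330 / 96485 = 0.3247 mol.
2 electrons are transferred per H₂ molecule, so n(H₂) = 0.3247 / 2 = 0.1623 mol.
V = n × V_m = 0.1623 × 24.0 = 3.90 L.

3.90 L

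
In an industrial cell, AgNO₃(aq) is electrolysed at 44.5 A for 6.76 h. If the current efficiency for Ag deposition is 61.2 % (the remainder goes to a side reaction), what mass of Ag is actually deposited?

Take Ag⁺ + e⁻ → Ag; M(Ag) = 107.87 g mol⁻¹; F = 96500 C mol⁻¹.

Q = I·t = 44.50 × 24336 = 1083000 C.
n(e⁻) = 1083000/96500 = 11.22 mol; theoretically n(Ag) = 11.22/1 = 11.22 mol, m_theo = 1211 g.
At 61.2 % efficiency, m_actual = 0.612 × 1211 = 741 g.

741 g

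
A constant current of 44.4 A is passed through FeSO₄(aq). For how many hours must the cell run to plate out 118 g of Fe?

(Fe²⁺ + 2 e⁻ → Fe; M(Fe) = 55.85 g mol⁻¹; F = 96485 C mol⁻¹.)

2.55 h

n(Fe) = m/M = 118 / 55.85 = 2.113 mol.
Each Fe atom requires 2 electrons, so n(e⁻) = 2 × 2.113 = 4.226 mol.
Q = n(e⁻)·F = 4.226 × 96485 = 407700 C.
t = Q/I = 407700 / 44.40 A = 9183 s = 2.55 h.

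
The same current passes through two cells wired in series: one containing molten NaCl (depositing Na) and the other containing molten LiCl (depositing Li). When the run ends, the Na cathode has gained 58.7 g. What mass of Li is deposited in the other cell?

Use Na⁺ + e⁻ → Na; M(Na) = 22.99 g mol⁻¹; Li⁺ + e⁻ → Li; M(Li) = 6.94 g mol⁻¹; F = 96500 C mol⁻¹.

n(Na) = 58.7 / 22.99 = 2.553 mol.
Since Na⁺ + e⁻ → Na, n(e⁻) passed = 1 × 2.553 = 2.553 mol.
Cells in series carry the same charge, so the same 2.553 mol of electrons passes through cell 2.
Li⁺ + e⁻ → Li, so n(Li) = 2.553 / 1 = 2.553 mol.
m(Li) = 2.553 × 6.94 = 17.7 g.

17.7 g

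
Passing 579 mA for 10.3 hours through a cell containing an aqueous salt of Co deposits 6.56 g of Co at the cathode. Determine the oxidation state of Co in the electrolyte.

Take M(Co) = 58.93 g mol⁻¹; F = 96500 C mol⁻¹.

+2

Q = I·t = 0.5790 A × 37080 s = 21470 C, so n(e⁻) = 21470/96500 = 0.2225 mol.
n(Co) deposited = 6.56 / 58.93 = 0.1113 mol.
Electrons per atom = n(e⁻)/n(Co) = 0.2225 / 0.1113 = 2.00 ≈ 2, so the ion is Co²⁺.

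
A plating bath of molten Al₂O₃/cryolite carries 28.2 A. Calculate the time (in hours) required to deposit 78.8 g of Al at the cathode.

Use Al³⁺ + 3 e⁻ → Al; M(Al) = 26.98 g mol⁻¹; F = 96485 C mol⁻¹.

n(Al) = m/M = 78.8 / 26.98 = 2.921 mol.
Each Al atom requires 3 electrons, so n(e⁻) = 3 × 2.921 = 8.762 mol.
Q = n(e⁻)·F = 8.762 × 96485 = 845400 C.
t = Q/I = 845400 / 28.20 A = 29980 s = 8.33 h.

8.33 h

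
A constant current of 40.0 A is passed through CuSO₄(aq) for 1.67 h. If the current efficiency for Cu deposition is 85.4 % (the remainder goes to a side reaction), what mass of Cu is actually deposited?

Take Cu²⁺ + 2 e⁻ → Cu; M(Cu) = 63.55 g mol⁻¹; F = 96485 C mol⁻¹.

Q = I·t = 40.00 × 6012.0 = 240500 C.
n(e⁻) = 240500/96485 = 2.492 mol; theoretically n(Cu) = 2.492/2 = 1.246 mol, m_theo = 79.20 g.
At 85.4 % efficiency, m_actual = 0.854 × 79.20 = 67.6 g.

67.6 g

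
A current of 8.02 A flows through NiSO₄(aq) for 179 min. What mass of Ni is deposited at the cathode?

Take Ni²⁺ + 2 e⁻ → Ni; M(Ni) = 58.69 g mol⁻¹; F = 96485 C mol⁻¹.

Q = I·t = 8.020 A × 10740 s = 86130 C.
n(e⁻) = Q/F = 86130 / 96485 = 0.8927 mol.
Ni²⁺ + 2 e⁻ → Ni, so n(Ni) = n(e⁻)/2 = 0.4464 mol.
m = n·M = 0.4464 × 58.69 = 26.2 g.

26.2 g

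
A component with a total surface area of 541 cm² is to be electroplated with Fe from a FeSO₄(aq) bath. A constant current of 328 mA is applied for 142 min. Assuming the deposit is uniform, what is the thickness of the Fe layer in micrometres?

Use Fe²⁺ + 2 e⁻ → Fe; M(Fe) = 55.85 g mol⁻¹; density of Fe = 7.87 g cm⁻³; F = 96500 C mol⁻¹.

Q = I·t = 0.3280 × 8520.0 = 2795 C; n(e⁻) = 0.02896 mol.
n(Fe) = n(e⁻)/2 = 0.01448 mol, so m = 0.01448 × 55.85 = 0.8087 g.
Volume = m/ρ = 0.8087 / 7.87 = 0.1028 cm³.
Thickness = V/A = 0.1028 / 541 = 1.90 × 10⁻⁴ cm = 1.90 μm.

1.90 μm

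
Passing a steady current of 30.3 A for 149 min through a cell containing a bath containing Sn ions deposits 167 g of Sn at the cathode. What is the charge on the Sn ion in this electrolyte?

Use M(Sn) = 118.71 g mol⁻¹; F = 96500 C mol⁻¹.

+2

Q = I·t = 30.30 A × 8940.0 s = 270900 C, so n(e⁻) = 270900/96500 = 2.807 mol.
n(Sn) deposited = 167 / 118.71 = 1.407 mol.
Electrons per atom = n(e⁻)/n(Sn) = 2.807 / 1.407 = 2.00 ≈ 2, so the ion is Sn²⁺.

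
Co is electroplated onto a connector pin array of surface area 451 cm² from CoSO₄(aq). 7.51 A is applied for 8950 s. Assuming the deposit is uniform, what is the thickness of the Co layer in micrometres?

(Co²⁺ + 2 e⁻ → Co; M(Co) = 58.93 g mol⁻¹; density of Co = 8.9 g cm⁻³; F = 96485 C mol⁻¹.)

Q = I·t = 7.510 × 8950.0 = 67210 C; n(e⁻) = 0.6966 mol.
n(Co) = n(e⁻)/2 = 0.3483 mol, so m = 0.3483 × 58.93 = 20.53 g.
Volume = m/ρ = 20.53 / 8.9 = 2.306 cm³.
Thickness = V/A = 2.306 / 451 = 0.00511 cm = 51.1 μm.

51.1 μm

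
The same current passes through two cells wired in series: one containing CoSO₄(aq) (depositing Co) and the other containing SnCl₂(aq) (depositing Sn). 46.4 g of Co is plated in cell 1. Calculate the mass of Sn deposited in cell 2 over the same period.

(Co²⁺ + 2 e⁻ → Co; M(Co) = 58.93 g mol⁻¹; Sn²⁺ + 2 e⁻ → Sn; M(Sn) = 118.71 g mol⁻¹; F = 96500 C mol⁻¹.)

93.5 g

n(Co) = 46.4 / 58.93 = 0.7874 mol.
Since Co²⁺ + 2 e⁻ → Co, n(e⁻) passed = 2 × 0.7874 = 1.575 mol.
Cells in series carry the same charge, so the same 1.575 mol of electrons passes through cell 2.
Sn²⁺ + 2 e⁻ → Sn, so n(Sn) = 1.575 / 2 = 0.7874 mol.
m(Sn) = 0.7874 × 118.71 = 93.5 g.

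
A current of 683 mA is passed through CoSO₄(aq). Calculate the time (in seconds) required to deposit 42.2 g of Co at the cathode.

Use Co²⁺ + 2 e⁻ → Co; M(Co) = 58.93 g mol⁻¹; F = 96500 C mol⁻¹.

2.02 × 10⁵ s

n(Co) = m/M = 42.2 / 58.93 = 0.7161 mol.
Each Co atom requires 2 electrons, so n(e⁻) = 2 × 0.7161 = 1.432 mol.
Q = n(e⁻)·F = 1.432 × 96500 = 138200 C.
t = Q/I = 138200 / 0.6830 A = 202400 s.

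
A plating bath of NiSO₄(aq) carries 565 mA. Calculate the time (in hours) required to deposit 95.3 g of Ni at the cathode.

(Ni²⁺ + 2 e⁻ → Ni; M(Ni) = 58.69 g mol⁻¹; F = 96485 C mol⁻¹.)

n(Ni) = m/M = 95.3 / 58.69 = 1.624 mol.
Each Ni atom requires 2 electrons, so n(e⁻) = 2 × 1.624 = 3.248 mol.
Q = n(e⁻)·F = 3.248 × 96485 = 313300 C.
t = Q/I = 313300 / 0.5650 A = 554600 s = 154 h.

154 h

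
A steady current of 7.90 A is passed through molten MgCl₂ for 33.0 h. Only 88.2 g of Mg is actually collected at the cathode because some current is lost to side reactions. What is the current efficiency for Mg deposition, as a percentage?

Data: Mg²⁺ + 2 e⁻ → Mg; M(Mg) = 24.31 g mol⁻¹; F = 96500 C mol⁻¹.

Q = I·t = 7.900 × 118800 = 938500 C; n(e⁻) = 938500/96500 = 9.726 mol.
Theoretical n(Mg) = n(e⁻)/2 = 4.863 mol, i.e. m_theo = 4.863 × 24.31 = 118.2 g.
Efficiency = m_actual / m_theo = 88.2 / 118.2 = 74.6 %.

74.6 %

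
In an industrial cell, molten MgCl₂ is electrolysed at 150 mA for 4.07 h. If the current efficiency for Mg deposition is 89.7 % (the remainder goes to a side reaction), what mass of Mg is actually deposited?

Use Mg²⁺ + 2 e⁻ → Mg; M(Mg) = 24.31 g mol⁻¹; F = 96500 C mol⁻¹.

Q = I·t = 0.1500 × 14652 = 2198 C.
n(e⁻) = 2198/96500 = 0.02278 mol; theoretically n(Mg) = 0.02278/2 = 0.01139 mol, m_theo = 0.2768 g.
At 89.7 % efficiency, m_actual = 0.897 × 0.2768 = 0.248 g.

0.248 g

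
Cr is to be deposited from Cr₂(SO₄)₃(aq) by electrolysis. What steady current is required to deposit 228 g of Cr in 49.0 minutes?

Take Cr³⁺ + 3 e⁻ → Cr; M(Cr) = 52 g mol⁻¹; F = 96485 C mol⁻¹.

432 A

n(Cr) = 228 / 52 = 4.385 mol.
n(e⁻) = 3 × 4.385 = 13.15 mol.
Q = n(e⁻)·F = 13.15 × 96485 = 1269000 C.
I = Q/t = 1269000 / 2940.0 s = 432 A.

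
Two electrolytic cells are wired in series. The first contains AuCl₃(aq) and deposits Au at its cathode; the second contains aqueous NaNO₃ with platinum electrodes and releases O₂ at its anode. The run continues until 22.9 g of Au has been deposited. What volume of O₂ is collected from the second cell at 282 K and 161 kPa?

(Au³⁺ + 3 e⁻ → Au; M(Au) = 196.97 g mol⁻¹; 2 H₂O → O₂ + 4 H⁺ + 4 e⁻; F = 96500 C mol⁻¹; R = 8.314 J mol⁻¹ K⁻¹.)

1.27 L

n(Au) = 22.9 / 196.97 = 0.1163 mol, so n(e⁻) = 3 × 0.1163 = 0.3488 mol.
The cells are in series, so the same 0.3488 mol of electrons passes through the second cell.
2 H₂O → O₂ + 4 H⁺ + 4 e⁻ — 4 mol e⁻ per mol O₂, so n(O₂) = 0.3488/4 = 0.08720 mol.
V = nRT/P = (0.08720 × 8.314 × 282) / (161 × 10³) = 0.00127 m³ = 1.27 L.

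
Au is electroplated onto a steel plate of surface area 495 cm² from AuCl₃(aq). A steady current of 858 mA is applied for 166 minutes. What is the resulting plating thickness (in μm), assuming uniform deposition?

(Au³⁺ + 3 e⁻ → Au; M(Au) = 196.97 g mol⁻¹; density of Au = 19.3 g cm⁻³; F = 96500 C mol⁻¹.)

Q = I·t = 0.8580 × 9960.0 = 8546 C; n(e⁻) = 0.08856 mol.
n(Au) = n(e⁻)/3 = 0.02952 mol, so m = 0.02952 × 196.97 = 5.814 g.
Volume = m/ρ = 5.814 / 19.3 = 0.3013 cm³.
Thickness = V/A = 0.3013 / 495 = 6.09 × 10⁻⁴ cm = 6.09 μm.

6.09 μm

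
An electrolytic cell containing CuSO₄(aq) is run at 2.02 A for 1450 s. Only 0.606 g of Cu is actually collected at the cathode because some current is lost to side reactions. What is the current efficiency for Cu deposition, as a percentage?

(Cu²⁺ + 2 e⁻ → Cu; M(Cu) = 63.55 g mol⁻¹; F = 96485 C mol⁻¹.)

62.8 %

Q = I·t = 2.020 × 1450.0 = 2929 C; n(e⁻) = 2929/96485 = 0.03036 mol.
Theoretical n(Cu) = n(e⁻)/2 = 0.01518 mol, i.e. m_theo = 0.01518 × 63.55 = 0.9646 g.
Efficiency = m_actual / m_theo = 0.606 / 0.9646 = 62.8 %.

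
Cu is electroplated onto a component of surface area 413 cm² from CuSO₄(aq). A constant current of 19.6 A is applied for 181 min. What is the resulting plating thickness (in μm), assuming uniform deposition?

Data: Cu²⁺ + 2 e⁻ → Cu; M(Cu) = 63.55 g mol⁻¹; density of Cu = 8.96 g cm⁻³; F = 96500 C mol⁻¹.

189 μm

Q = I·t = 19.60 × 10860 = 212900 C; n(e⁻) = 2.206 mol.
n(Cu) = n(e⁻)/2 = 1.103 mol, so m = 1.103 × 63.55 = 70.09 g.
Volume = m/ρ = 70.09 / 8.96 = 7.822 cm³.
Thickness = V/A = 7.822 / 413 = 0.0189 cm = 189 μm.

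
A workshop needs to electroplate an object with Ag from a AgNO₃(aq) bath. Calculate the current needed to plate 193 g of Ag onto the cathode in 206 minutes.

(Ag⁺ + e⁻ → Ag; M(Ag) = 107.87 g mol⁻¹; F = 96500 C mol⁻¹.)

14.0 A

n(Ag) = 193 / 107.87 = 1.789 mol.
n(e⁻) = 1 × 1.789 = 1.789 mol.
Q = n(e⁻)·F = 1.789 × 96500 = 172700 C.
I = Q/t = 172700 / 12360 s = 14.0 A.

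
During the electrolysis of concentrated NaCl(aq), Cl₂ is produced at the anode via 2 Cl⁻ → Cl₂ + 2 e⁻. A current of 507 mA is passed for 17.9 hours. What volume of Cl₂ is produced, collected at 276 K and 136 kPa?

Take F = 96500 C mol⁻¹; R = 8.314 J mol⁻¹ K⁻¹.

Q = I·t = 0.5070 A × 64440 s = 32670 C.
n(e⁻) = Q/F = 32670 / 96500 = 0.3386 mol.
2 electrons are transferred per Cl₂ molecule, so n(Cl₂) = 0.3386 / 2 = 0.1693 mol.
V = nRT/P = (0.1693 × 8.314 × 276) / (136 × 10³ Pa) = 0.00286 m³ = 2.86 L.

2.86 L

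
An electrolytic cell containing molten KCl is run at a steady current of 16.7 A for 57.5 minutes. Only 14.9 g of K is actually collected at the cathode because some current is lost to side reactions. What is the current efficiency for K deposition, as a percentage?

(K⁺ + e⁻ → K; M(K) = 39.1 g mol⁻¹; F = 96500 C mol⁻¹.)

63.8 %

Q = I·t = 16.70 × 3450.0 = 57620 C; n(e⁻) = 57620/96500 = 0.5970 mol.
Theoretical n(K) = n(e⁻)/1 = 0.5970 mol, i.e. m_theo = 0.5970 × 39.1 = 23.34 g.
Efficiency = m_actual / m_theo = 14.9 / 23.34 = 63.8 %.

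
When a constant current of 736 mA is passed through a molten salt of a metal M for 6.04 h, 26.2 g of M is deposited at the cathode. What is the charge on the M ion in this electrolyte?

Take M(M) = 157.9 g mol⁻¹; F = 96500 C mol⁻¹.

+1

Q = I·t = 0.7360 A × 21744 s = 16000 C, so n(e⁻) = 16000/96500 = 0.1658 mol.
n(M) deposited = 26.2 / 157.9 = 0.1659 mol.
Electrons per atom = n(e⁻)/n(M) = 0.1658 / 0.1659 = 0.999 ≈ 1, so the ion is M⁺.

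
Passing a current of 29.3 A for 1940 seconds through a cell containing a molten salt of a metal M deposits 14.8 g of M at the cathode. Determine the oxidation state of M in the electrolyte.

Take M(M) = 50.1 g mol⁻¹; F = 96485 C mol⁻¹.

Q = I·t = 29.30 A × 1940.0 s = 56840 C, so n(e⁻) = 56840/96485 = 0.5891 mol.
n(M) deposited = 14.8 / 50.1 = 0.2954 mol.
Electrons per atom = n(e⁻)/n(M) = 0.5891 / 0.2954 = 1.99 ≈ 2, so the ion is M²⁺.

+2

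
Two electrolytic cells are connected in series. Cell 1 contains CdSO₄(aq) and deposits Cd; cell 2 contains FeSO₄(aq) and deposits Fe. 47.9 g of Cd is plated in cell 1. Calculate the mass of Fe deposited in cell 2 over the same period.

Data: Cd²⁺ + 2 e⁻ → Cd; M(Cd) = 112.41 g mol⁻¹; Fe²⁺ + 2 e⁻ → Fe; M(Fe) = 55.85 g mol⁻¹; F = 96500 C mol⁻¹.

n(Cd) = 47.9 / 112.41 = 0.4261 mol.
Since Cd²⁺ + 2 e⁻ → Cd, n(e⁻) passed = 2 × 0.4261 = 0.8522 mol.
Cells in series carry the same charge, so the same 0.8522 mol of electrons passes through cell 2.
Fe²⁺ + 2 e⁻ → Fe, so n(Fe) = 0.8522 / 2 = 0.4261 mol.
m(Fe) = 0.4261 × 55.85 = 23.8 g.

23.8 g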